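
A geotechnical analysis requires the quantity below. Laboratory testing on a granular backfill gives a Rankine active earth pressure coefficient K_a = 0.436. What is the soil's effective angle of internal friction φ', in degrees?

K_a = tan²(45° − φ/2) ⇒ 45° − φ/2 = arctan(√0.436) = 33.44°.
φ = 2(45° − 33.44°) = 23.13°.

23.1°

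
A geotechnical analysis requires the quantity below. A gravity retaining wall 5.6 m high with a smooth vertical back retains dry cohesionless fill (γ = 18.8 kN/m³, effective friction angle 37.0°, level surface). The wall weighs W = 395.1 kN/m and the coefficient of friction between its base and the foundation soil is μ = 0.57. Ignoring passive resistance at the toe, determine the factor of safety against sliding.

3.07

K_a = tan²(45° − 37.0°/2) = 0.2486.
P_a = ½K_aγH² = 0.5×0.2486×18.8×5.6² = 73.28 kN/m, acting at H/3 = 1.867 m above the base.
FS_sliding = μW / P_a = 0.57×395.1 / 73.28 = 3.073.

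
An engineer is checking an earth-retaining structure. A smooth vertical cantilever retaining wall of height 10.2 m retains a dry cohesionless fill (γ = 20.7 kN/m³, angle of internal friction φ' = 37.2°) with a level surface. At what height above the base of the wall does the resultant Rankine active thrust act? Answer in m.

3.40 m

K_a = 0.2464.
The pressure distribution is triangular, so the resultant acts at H/3 above the base = 10.2/3 = 3.400 m.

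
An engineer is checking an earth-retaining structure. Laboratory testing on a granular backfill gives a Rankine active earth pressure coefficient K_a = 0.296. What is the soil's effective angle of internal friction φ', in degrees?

32.9°

K_a = tan²(45° − φ/2) ⇒ 45° − φ/2 = arctan(√0.296) = 28.55°.
φ = 2(45° − 28.55°) = 32.90°.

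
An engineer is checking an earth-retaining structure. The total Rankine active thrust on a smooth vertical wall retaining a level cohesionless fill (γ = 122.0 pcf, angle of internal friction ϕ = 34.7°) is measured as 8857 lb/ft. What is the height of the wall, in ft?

K_a = 0.2745. P_a = ½ K_a γ H² ⇒ H = √(2P_a/(K_a γ)).
H = √(2×8857/(0.2745×122.0)) = 23.00 ft.

23.0 ft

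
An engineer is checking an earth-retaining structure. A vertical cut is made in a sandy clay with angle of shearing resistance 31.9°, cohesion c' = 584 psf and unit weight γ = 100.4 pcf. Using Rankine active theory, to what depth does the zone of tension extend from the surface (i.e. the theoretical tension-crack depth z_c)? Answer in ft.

K_a = tan²(45° − 31.9°/2) = 0.3085; √K_a = 0.5555.
The active pressure is zero where K_a γ z = 2c√K_a, so z_c = 2c/(γ√K_a) = 2×584/(100.4×0.5555) = 20.94 ft.

20.9 ft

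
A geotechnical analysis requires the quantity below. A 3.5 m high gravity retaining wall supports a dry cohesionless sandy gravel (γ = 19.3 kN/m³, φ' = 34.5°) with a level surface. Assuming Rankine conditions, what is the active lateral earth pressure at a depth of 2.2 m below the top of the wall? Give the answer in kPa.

11.8 kPa

K_a = (1 − sin φ)/(1 + sin φ) = 0.2768.
σ_h = K_a γ z = 0.2768 × 19.3 × 2.2 = 11.75 kPa.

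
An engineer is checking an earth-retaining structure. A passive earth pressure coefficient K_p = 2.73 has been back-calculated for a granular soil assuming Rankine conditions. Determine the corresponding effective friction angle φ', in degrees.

K_p = (1+sin φ)/(1−sin φ) ⇒ sin φ = (K_p − 1)/(K_p + 1) = 0.4638.
φ = arcsin(0.4638) = 27.63°.

27.6°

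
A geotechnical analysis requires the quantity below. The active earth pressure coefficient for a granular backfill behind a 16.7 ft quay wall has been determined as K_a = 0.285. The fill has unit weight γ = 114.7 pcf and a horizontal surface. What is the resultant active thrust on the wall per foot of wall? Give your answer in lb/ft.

P = ½ K_a γ H² = 0.5 × 0.285 × 114.7 × 16.7² = 4558 lb/ft.

4560 lb/ft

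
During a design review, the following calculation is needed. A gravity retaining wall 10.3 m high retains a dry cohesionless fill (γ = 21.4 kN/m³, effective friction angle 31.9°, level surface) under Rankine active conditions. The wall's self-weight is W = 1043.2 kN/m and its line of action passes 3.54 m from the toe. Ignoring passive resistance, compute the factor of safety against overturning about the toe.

3.07

K_a = tan²(45° − 31.9°/2) = 0.3085.
P_a = ½K_aγH² = 0.5×0.3085×21.4×10.3² = 350.2 kN/m, acting at H/3 = 3.433 m above the base.
Overturning moment M_o = P_a × H/3 = 350.2 × 3.433 = 1202.
Resisting moment M_r = W × 3.54 = 1043.2 × 3.54 = 3693.
FS_overturning = M_r/M_o = 3693/1202 = 3.071.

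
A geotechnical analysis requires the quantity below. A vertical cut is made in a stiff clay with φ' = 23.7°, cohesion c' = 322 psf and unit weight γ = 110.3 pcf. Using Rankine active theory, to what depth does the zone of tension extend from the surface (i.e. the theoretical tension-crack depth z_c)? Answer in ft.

K_a = tan²(45° − 23.7°/2) = 0.4266; √K_a = 0.6531.
The active pressure is zero where K_a γ z = 2c√K_a, so z_c = 2c/(γ√K_a) = 2×322/(110.3×0.6531) = 8.939 ft.

8.94 ft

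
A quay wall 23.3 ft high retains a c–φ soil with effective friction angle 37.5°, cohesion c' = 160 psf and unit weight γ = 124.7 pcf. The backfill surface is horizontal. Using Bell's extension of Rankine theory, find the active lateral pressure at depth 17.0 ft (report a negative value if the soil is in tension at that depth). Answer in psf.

358 psf

K_a = (1 − sin φ)/(1 + sin φ) = 0.2432.
σ_a = K_a γ z − 2c√K_a = 0.2432×124.7×17.0 − 2×160×0.4931 = 357.7 psf.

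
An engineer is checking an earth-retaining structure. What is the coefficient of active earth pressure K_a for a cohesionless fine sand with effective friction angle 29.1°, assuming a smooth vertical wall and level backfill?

0.346

K_a = (1 − sin φ)/(1 + sin φ) = (1 − sin 29.1°)/(1 + sin 29.1°) = 0.3456.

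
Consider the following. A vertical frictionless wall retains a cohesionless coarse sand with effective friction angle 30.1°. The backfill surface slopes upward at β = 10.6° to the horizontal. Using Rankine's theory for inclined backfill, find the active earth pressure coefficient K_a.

0.350

K_a = cos β · (cos β − √(cos²β − cos²φ)) / (cos β + √(cos²β − cos²φ)).
cos β = 0.9829, cos φ = 0.8652, √(cos²β − cos²φ) = 0.4666.
K_a = 0.9829 × (0.9829 − 0.4666)/(0.9829 + 0.4666) = 0.3502.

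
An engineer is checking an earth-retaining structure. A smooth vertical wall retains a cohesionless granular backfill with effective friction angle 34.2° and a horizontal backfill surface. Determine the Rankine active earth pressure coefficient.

K_a = (1 − sin φ)/(1 + sin φ) = (1 − sin 34.2°)/(1 + sin 34.2°) = 0.2803.

0.280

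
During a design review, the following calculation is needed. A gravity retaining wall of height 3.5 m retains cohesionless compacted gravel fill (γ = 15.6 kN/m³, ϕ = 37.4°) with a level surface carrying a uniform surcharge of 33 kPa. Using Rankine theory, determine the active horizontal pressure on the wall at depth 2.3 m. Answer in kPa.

K_a = (1 − sin φ)/(1 + sin φ) = 0.2443.
σ_v = γz + q = 15.6 × 2.3 + 33 = 68.88 kPa.
σ_h = K_a σ_v = 0.2443 × 68.88 = 16.82 kPa.

16.8 kPa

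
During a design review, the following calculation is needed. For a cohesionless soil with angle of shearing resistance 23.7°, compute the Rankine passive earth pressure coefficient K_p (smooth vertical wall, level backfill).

2.34

K_p = (1 + sin φ)/(1 − sin φ) = tan²(45° + 23.7°/2) = 2.344.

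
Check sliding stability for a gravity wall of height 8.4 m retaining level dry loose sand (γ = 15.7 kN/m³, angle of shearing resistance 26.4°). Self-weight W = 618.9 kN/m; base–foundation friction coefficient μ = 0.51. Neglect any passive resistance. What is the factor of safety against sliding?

K_a = tan²(45° − 26.4°/2) = 0.3844.
P_a = ½K_aγH² = 0.5×0.3844×15.7×8.4² = 212.9 kN/m, acting at H/3 = 2.800 m above the base.
FS_sliding = μW / P_a = 0.51×618.9 / 212.9 = 1.482.

1.48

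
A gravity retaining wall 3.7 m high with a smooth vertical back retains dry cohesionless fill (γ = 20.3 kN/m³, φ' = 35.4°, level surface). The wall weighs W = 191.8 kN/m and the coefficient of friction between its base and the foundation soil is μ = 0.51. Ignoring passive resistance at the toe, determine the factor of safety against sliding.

2.64

K_a = tan²(45° − 35.4°/2) = 0.2664.
P_a = ½K_aγH² = 0.5×0.2664×20.3×3.7² = 37.02 kN/m, acting at H/3 = 1.233 m above the base.
FS_sliding = μW / P_a = 0.51×191.8 / 37.02 = 2.643.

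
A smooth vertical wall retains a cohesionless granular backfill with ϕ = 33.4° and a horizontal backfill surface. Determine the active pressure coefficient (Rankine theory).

K_a = (1 − sin φ)/(1 + sin φ) = (1 − sin 33.4°)/(1 + sin 33.4°) = 0.2899.

0.290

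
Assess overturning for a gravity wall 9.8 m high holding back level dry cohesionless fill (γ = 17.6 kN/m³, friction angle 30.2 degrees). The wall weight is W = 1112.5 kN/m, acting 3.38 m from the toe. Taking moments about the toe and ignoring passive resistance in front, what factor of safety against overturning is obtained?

K_a = tan²(45° − 30.2°/2) = 0.3307.
P_a = ½K_aγH² = 0.5×0.3307×17.6×9.8² = 279.5 kN/m, acting at H/3 = 3.267 m above the base.
Overturning moment M_o = P_a × H/3 = 279.5 × 3.267 = 912.9.
Resisting moment M_r = W × 3.38 = 1112.5 × 3.38 = 3760.
FS_overturning = M_r/M_o = 3760/912.9 = 4.119.

4.12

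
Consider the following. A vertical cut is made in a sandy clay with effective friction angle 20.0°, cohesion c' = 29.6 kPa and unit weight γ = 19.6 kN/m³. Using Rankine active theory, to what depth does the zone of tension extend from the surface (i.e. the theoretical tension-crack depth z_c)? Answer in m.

K_a = tan²(45° − 20.0°/2) = 0.4903; √K_a = 0.7002.
The active pressure is zero where K_a γ z = 2c√K_a, so z_c = 2c/(γ√K_a) = 2×29.6/(19.6×0.7002) = 4.314 m.

4.31 m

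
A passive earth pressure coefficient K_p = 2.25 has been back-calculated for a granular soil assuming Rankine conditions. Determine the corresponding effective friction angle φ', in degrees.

22.6°

K_p = (1+sin φ)/(1−sin φ) ⇒ sin φ = (K_p − 1)/(K_p + 1) = 0.3846.
φ = arcsin(0.3846) = 22.62°.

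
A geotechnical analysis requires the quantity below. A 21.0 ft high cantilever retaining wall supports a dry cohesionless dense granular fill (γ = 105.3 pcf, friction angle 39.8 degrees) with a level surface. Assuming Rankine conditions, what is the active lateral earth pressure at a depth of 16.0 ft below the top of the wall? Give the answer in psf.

370 psf

K_a = (1 − sin φ)/(1 + sin φ) = 0.2194.
σ_h = K_a γ z = 0.2194 × 105.3 × 16.0 = 369.7 psf.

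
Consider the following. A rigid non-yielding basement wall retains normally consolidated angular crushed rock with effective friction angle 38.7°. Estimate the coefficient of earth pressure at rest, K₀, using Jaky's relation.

0.375

K₀ = 1 − sin φ' = 1 − sin 38.7° = 0.3748.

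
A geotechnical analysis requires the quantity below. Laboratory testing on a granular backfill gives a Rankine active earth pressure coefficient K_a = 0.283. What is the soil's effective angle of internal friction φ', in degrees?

34.0°

K_a = tan²(45° − φ/2) ⇒ 45° − φ/2 = arctan(√0.283) = 28.01°.
φ = 2(45° − 28.01°) = 33.98°.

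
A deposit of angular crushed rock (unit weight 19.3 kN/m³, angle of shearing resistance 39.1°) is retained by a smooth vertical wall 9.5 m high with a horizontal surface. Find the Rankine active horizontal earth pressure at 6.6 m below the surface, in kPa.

28.8 kPa

K_a = (1 − sin φ)/(1 + sin φ) = 0.2265.
σ_h = K_a γ z = 0.2265 × 19.3 × 6.6 = 28.85 kPa.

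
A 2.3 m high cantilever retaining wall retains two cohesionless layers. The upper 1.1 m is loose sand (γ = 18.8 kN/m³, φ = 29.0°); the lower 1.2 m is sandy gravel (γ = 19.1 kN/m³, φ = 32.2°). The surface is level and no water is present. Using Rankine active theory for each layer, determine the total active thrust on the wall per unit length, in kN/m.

15.7 kN/m

K_a1 = tan²(45°−29.0°/2) = 0.3470; K_a2 = tan²(45°−32.2°/2) = 0.3047.
Layer 1: σ at base = K_a1 γ₁ h₁ = 7.175 kPa; P₁ = ½×7.175×1.1 = 3.946.
Layer 2: σ_v at top = γ₁h₁ = 20.68; σ_h top = K_a2×20.68 = 6.302; σ_h base = K_a2×(20.68+19.1×1.2) = 13.29.
P₂ = ½(6.302+13.29)×1.2 = 11.75. Total P_a = 3.946+11.75 = 15.70 kN/m.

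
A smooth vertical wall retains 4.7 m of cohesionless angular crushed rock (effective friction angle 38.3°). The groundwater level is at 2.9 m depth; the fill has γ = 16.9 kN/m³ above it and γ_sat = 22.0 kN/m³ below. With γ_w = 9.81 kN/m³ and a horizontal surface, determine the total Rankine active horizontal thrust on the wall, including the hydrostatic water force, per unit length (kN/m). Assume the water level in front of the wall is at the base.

K_a = tan²(45° − φ/2) = 0.2347.
γ' = 22.0 − 9.81 = 12.19 kN/m³. Depth below WT = 1.8 m.
σ'_h at WT = K_a γ d_w = 11.50 kPa; at base = 11.50 + K_a γ' × 1.8 = 16.66 kPa.
P₁ (0–2.9 m) = ½×11.50×2.9 = 16.68. P₂ (2.9–4.7 m) = ½(11.50+16.66)×1.8 = 25.34.
P_w = ½ γ_w h₂² = 0.5×9.81×1.8² = 15.89. Total = 16.68+25.34+15.89 = 57.92 kN/m.

57.9 kN/m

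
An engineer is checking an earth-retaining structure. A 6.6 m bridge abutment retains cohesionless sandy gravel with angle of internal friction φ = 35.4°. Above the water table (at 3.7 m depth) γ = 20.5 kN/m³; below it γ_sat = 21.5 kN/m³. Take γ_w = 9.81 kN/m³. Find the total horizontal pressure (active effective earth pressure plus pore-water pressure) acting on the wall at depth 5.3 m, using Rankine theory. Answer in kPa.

40.9 kPa

K_a = (1 − sin φ)/(1 + sin φ) = 0.2664.
γ' = 21.5 − 9.81 = 11.69 kN/m³.
Effective vertical stress at 5.3 m: σ'_v = 20.5×3.7 + 11.69×1.60 = 94.55 kPa.
σ'_h = K_a σ'_v = 0.2664 × 94.55 = 25.19 kPa; u = γ_w × 1.60 = 15.70 kPa.
Total σ_h = 25.19 + 15.70 = 40.89 kPa.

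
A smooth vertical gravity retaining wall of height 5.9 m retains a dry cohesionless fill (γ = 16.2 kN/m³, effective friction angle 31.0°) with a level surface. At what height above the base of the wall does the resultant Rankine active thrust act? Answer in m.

1.97 m

K_a = 0.3201.
The pressure distribution is triangular, so the resultant acts at H/3 above the base = 5.9/3 = 1.967 m.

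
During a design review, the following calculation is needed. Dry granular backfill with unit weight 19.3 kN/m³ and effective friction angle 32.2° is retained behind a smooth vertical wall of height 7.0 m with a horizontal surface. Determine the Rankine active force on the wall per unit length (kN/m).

144 kN/m

K_a = tan²(45° − φ/2) = 0.3047.
P_a = ½ K_a γ H² = 0.5 × 0.3047 × 19.3 × 7.0² = 144.1 kN/m.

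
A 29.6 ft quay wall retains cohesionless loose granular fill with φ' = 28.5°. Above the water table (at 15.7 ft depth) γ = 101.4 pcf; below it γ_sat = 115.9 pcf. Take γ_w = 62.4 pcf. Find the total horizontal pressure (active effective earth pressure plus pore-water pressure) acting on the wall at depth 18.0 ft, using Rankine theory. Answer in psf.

K_a = (1 − sin φ)/(1 + sin φ) = 0.3540.
γ' = 115.9 − 62.4 = 53.50 pcf.
Effective vertical stress at 18.0 ft: σ'_v = 101.4×15.7 + 53.50×2.30 = 1715 psf.
σ'_h = K_a σ'_v = 0.3540 × 1715 = 607.0 psf; u = γ_w × 2.30 = 143.5 psf.
Total σ_h = 607.0 + 143.5 = 750.6 psf.

751 psf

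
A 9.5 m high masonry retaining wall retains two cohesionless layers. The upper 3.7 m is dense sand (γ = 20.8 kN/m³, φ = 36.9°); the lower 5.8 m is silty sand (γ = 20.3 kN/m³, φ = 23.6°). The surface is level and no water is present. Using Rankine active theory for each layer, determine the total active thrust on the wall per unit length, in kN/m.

373 kN/m

K_a1 = tan²(45°−36.9°/2) = 0.2497; K_a2 = tan²(45°−23.6°/2) = 0.4282.
Layer 1: σ at base = K_a1 γ₁ h₁ = 19.21 kPa; P₁ = ½×19.21×3.7 = 35.55.
Layer 2: σ_v at top = γ₁h₁ = 76.96; σ_h top = K_a2×76.96 = 32.96; σ_h base = K_a2×(76.96+20.3×5.8) = 83.37.
P₂ = ½(32.96+83.37)×5.8 = 337.4. Total P_a = 35.55+337.4 = 372.9 kN/m.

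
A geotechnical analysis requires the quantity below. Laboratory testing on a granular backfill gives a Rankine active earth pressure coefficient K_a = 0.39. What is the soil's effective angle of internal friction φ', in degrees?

K_a = tan²(45° − φ/2) ⇒ 45° − φ/2 = arctan(√0.39) = 31.98°.
φ = 2(45° − 31.98°) = 26.03°.

26.0°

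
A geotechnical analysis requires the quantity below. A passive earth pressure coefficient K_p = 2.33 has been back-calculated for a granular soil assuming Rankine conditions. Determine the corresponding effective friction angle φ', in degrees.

K_p = (1+sin φ)/(1−sin φ) ⇒ sin φ = (K_p − 1)/(K_p + 1) = 0.3994.
φ = arcsin(0.3994) = 23.54°.

23.5°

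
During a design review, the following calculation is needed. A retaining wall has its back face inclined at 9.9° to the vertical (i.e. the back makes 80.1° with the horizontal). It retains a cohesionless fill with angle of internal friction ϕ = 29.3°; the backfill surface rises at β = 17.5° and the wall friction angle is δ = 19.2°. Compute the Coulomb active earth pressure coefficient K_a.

K_a = sin²(α+φ) / [sin²α · sin(α−δ) · (1 + √{sin(φ+δ)sin(φ−β) / (sin(α−δ)sin(α+β))})²].
With α = 80.1°, φ = 29.3°, δ = 19.2°, β = 17.5°: K_a = 0.5200.

0.520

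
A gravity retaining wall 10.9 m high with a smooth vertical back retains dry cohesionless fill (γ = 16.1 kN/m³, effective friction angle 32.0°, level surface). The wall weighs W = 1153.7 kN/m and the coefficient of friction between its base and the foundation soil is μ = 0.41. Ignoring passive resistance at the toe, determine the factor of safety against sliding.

1.61

K_a = tan²(45° − 32.0°/2) = 0.3073.
P_a = ½K_aγH² = 0.5×0.3073×16.1×10.9² = 293.9 kN/m, acting at H/3 = 3.633 m above the base.
FS_sliding = μW / P_a = 0.41×1153.7 / 293.9 = 1.610.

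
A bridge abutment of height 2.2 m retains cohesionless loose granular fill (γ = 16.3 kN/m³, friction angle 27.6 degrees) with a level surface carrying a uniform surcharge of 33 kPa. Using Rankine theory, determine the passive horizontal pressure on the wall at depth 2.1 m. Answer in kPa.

K_p = (1 + sin φ)/(1 − sin φ) = 2.726.
σ_v = γz + q = 16.3 × 2.1 + 33 = 67.23 kPa.
σ_h = K_p σ_v = 2.726 × 67.23 = 183.3 kPa.

183 kPa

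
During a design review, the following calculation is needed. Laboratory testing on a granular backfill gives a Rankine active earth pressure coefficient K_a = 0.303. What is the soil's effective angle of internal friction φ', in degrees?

32.3°

K_a = tan²(45° − φ/2) ⇒ 45° − φ/2 = arctan(√0.303) = 28.83°.
φ = 2(45° − 28.83°) = 32.34°.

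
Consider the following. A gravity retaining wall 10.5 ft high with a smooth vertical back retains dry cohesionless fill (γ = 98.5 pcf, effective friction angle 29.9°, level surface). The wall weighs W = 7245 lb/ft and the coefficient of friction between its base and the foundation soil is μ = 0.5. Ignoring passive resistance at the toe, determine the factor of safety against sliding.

K_a = tan²(45° − 29.9°/2) = 0.3347.
P_a = ½K_aγH² = 0.5×0.3347×98.5×10.5² = 1817 lb/ft, acting at H/3 = 3.500 ft above the base.
FS_sliding = μW / P_a = 0.5×7245 / 1817 = 1.993.

1.99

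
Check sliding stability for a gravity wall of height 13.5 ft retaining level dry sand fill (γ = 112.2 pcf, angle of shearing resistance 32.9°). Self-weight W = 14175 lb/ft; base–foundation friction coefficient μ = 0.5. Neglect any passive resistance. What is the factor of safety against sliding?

2.34

K_a = tan²(45° − 32.9°/2) = 0.2960.
P_a = ½K_aγH² = 0.5×0.2960×112.2×13.5² = 3027 lb/ft, acting at H/3 = 4.500 ft above the base.
FS_sliding = μW / P_a = 0.5×14175 / 3027 = 2.342.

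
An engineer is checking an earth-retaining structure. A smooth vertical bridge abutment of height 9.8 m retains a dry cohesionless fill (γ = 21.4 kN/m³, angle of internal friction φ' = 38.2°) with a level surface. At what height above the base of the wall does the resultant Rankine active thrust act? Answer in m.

3.27 m

K_a = 0.2358.
The pressure distribution is triangular, so the resultant acts at H/3 above the base = 9.8/3 = 3.267 m.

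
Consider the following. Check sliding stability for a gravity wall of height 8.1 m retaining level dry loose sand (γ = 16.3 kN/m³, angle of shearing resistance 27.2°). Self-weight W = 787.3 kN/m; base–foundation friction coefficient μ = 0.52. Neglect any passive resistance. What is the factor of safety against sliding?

K_a = tan²(45° − 27.2°/2) = 0.3726.
P_a = ½K_aγH² = 0.5×0.3726×16.3×8.1² = 199.2 kN/m, acting at H/3 = 2.700 m above the base.
FS_sliding = μW / P_a = 0.52×787.3 / 199.2 = 2.055.

2.05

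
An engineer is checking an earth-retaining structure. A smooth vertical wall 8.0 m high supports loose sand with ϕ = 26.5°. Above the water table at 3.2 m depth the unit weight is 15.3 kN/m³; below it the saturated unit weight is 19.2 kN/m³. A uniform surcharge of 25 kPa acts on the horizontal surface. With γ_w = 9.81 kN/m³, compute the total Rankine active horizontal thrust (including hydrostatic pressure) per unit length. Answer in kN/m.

351 kN/m

K_a = tan²(45° − φ/2) = 0.3829.
γ' = 19.2 − 9.81 = 9.390 kN/m³. h₂ = H − d_w = 4.8 m.
σ'_h: at surface K_a·q = 9.573; at WT K_a(q+γd_w) = 28.32; at base K_a(q+γd_w+γ'h₂) = 45.58 kPa.
P₁ = ½(9.573+28.32)×3.2 = 60.63; P₂ = ½(28.32+45.58)×4.8 = 177.4; P_w = ½γ_w h₂² = 113.0.
Total = 60.63+177.4+113.0 = 351.0 kN/m.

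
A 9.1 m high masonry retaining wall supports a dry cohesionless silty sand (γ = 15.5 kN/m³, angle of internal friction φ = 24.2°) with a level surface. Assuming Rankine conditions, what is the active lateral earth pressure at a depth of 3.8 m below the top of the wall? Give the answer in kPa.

24.7 kPa

K_a = (1 − sin φ)/(1 + sin φ) = 0.4185.
σ_h = K_a γ z = 0.4185 × 15.5 × 3.8 = 24.65 kPa.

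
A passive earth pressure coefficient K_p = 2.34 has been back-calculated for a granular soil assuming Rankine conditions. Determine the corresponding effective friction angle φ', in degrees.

23.7°

K_p = (1+sin φ)/(1−sin φ) ⇒ sin φ = (K_p − 1)/(K_p + 1) = 0.4012.
φ = arcsin(0.4012) = 23.65°.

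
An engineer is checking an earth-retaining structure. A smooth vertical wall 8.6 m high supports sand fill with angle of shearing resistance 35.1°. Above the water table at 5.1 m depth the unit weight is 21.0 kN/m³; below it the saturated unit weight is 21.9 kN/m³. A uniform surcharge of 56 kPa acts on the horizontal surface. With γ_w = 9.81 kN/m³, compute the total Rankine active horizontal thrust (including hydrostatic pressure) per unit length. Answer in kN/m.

385 kN/m

K_a = tan²(45° − φ/2) = 0.2698.
γ' = 21.9 − 9.81 = 12.09 kN/m³. h₂ = H − d_w = 3.5 m.
σ'_h: at surface K_a·q = 15.11; at WT K_a(q+γd_w) = 44.01; at base K_a(q+γd_w+γ'h₂) = 55.43 kPa.
P₁ = ½(15.11+44.01)×5.1 = 150.8; P₂ = ½(44.01+55.43)×3.5 = 174.0; P_w = ½γ_w h₂² = 60.09.
Total = 150.8+174.0+60.09 = 384.9 kN/m.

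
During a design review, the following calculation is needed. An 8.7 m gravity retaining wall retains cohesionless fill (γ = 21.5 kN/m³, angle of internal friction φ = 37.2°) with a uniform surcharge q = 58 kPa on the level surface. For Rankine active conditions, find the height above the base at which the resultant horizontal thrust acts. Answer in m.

K_a = 0.2464.
Triangular part P₁ = ½K_aγH² = 200.5 at H/3 = 2.900 m; rectangular part P₂ = K_a q H = 124.3 at H/2 = 4.350 m.
ȳ = (P₁·2.900 + P₂·4.350)/(P₁+P₂) = 3.455 m.

3.46 m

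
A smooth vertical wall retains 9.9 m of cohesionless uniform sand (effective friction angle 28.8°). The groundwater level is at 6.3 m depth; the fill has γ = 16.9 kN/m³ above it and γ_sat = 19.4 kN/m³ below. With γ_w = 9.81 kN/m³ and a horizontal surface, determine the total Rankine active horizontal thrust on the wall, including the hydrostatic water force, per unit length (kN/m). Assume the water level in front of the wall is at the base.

337 kN/m

K_a = tan²(45° − φ/2) = 0.3498.
γ' = 19.4 − 9.81 = 9.590 kN/m³. Depth below WT = 3.6 m.
σ'_h at WT = K_a γ d_w = 37.24 kPa; at base = 37.24 + K_a γ' × 3.6 = 49.31 kPa.
P₁ (0–6.3 m) = ½×37.24×6.3 = 117.3. P₂ (6.3–9.9 m) = ½(37.24+49.31)×3.6 = 155.8.
P_w = ½ γ_w h₂² = 0.5×9.81×3.6² = 63.57. Total = 117.3+155.8+63.57 = 336.7 kN/m.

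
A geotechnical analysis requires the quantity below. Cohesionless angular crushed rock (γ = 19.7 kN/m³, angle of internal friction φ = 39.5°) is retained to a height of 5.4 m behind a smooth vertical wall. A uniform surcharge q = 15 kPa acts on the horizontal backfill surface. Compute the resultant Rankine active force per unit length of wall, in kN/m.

K_a = tan²(45° − φ/2) = 0.2224.
Soil triangle: ½ K_a γ H² = 0.5×0.2224×19.7×5.4² = 63.89 kN/m.
Surcharge rectangle: K_a q H = 0.2224×15×5.4 = 18.02 kN/m.
Total = 63.89 + 18.02 = 81.91 kN/m.

81.9 kN/m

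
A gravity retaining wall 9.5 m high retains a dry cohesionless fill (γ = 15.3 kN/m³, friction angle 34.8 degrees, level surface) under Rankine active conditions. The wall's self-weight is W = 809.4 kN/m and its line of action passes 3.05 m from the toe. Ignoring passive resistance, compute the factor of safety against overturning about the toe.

K_a = tan²(45° − 34.8°/2) = 0.2733.
P_a = ½K_aγH² = 0.5×0.2733×15.3×9.5² = 188.7 kN/m, acting at H/3 = 3.167 m above the base.
Overturning moment M_o = P_a × H/3 = 188.7 × 3.167 = 597.5.
Resisting moment M_r = W × 3.05 = 809.4 × 3.05 = 2469.
FS_overturning = M_r/M_o = 2469/597.5 = 4.131.

4.13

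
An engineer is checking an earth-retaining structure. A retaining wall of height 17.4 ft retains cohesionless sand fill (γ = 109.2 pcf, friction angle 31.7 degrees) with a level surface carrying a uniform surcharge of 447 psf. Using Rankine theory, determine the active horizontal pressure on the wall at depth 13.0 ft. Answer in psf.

581 psf

K_a = (1 − sin φ)/(1 + sin φ) = 0.3111.
σ_v = γz + q = 109.2 × 13.0 + 447 = 1867 psf.
σ_h = K_a σ_v = 0.3111 × 1867 = 580.6 psf.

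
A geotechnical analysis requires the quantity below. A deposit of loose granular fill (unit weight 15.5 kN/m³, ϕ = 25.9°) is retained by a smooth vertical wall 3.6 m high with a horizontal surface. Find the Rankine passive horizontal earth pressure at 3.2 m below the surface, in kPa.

K_p = (1 + sin φ)/(1 − sin φ) = 2.551.
σ_h = K_p γ z = 2.551 × 15.5 × 3.2 = 126.5 kPa.

127 kPa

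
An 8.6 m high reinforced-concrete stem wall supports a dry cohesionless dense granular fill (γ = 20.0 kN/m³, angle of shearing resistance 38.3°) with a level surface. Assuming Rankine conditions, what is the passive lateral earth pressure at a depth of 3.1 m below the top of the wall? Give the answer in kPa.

K_p = (1 + sin φ)/(1 − sin φ) = 4.260.
σ_h = K_p γ z = 4.260 × 20.0 × 3.1 = 264.1 kPa.

264 kPa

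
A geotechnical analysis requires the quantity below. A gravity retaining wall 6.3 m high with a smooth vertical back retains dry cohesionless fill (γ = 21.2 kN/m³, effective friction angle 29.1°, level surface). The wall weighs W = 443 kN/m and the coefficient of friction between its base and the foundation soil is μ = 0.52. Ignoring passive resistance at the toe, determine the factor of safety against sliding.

1.58

K_a = tan²(45° − 29.1°/2) = 0.3456.
P_a = ½K_aγH² = 0.5×0.3456×21.2×6.3² = 145.4 kN/m, acting at H/3 = 2.100 m above the base.
FS_sliding = μW / P_a = 0.52×443 / 145.4 = 1.584.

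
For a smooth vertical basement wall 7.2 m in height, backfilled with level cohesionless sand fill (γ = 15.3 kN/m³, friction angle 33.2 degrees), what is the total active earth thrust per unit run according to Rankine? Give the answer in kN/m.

116 kN/m

K_a = tan²(45° − φ/2) = 0.2924.
P_a = ½ K_a γ H² = 0.5 × 0.2924 × 15.3 × 7.2² = 115.9 kN/m.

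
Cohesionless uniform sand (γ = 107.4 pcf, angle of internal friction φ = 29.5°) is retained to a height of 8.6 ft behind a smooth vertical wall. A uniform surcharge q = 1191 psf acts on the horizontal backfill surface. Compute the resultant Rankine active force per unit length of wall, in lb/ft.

4830 lb/ft

K_a = tan²(45° − φ/2) = 0.3401.
Soil triangle: ½ K_a γ H² = 0.5×0.3401×107.4×8.6² = 1351 lb/ft.
Surcharge rectangle: K_a q H = 0.3401×1191×8.6 = 3484 lb/ft.
Total = 1351 + 3484 = 4834 lb/ft.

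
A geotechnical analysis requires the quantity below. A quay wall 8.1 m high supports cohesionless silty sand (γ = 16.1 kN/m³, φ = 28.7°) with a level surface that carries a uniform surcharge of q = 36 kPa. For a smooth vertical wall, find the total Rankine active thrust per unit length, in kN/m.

K_a = tan²(45° − φ/2) = 0.3511.
Soil triangle: ½ K_a γ H² = 0.5×0.3511×16.1×8.1² = 185.5 kN/m.
Surcharge rectangle: K_a q H = 0.3511×36×8.1 = 102.4 kN/m.
Total = 185.5 + 102.4 = 287.9 kN/m.

288 kN/m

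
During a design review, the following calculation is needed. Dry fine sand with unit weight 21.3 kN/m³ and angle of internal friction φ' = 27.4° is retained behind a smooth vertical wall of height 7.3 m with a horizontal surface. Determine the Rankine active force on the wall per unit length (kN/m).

210 kN/m

K_a = tan²(45° − φ/2) = 0.3697.
P_a = ½ K_a γ H² = 0.5 × 0.3697 × 21.3 × 7.3² = 209.8 kN/m.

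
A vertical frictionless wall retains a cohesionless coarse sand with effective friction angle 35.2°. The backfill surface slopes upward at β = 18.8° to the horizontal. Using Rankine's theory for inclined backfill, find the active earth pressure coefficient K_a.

K_a = cos β · (cos β − √(cos²β − cos²φ)) / (cos β + √(cos²β − cos²φ)).
cos β = 0.9466, cos φ = 0.8171, √(cos²β − cos²φ) = 0.4779.
K_a = 0.9466 × (0.9466 − 0.4779)/(0.9466 + 0.4779) = 0.3115.

0.311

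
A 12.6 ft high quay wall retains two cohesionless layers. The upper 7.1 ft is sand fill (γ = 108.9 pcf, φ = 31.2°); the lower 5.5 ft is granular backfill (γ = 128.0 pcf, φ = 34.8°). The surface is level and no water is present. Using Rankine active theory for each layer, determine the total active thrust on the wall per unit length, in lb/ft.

2560 lb/ft

K_a1 = tan²(45°−31.2°/2) = 0.3175; K_a2 = tan²(45°−34.8°/2) = 0.2733.
Layer 1: σ at base = K_a1 γ₁ h₁ = 245.5 psf; P₁ = ½×245.5×7.1 = 871.5.
Layer 2: σ_v at top = γ₁h₁ = 773.2; σ_h top = K_a2×773.2 = 211.3; σ_h base = K_a2×(773.2+128.0×5.5) = 403.7.
P₂ = ½(211.3+403.7)×5.5 = 1691. Total P_a = 871.5+1691 = 2563 lb/ft.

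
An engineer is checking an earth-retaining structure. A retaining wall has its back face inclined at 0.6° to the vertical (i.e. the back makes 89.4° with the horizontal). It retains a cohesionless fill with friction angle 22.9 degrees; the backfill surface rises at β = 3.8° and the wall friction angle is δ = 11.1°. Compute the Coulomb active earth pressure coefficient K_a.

K_a = sin²(α+φ) / [sin²α · sin(α−δ) · (1 + √{sin(φ+δ)sin(φ−β) / (sin(α−δ)sin(α+β))})²].
With α = 89.4°, φ = 22.9°, δ = 11.1°, β = 3.8°: K_a = 0.4260.

0.426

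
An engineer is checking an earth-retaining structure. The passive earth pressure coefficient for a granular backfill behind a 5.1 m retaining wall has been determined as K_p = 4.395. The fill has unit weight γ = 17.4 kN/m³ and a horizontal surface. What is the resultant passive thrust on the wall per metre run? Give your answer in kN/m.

995 kN/m

P = ½ K_p γ H² = 0.5 × 4.395 × 17.4 × 5.1² = 994.5 kN/m.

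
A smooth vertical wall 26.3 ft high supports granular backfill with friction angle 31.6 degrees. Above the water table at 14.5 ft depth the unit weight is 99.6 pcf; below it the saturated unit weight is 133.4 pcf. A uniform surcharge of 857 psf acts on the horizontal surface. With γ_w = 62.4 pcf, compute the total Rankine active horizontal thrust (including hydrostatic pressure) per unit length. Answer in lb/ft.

21500 lb/ft

K_a = tan²(45° − φ/2) = 0.3123.
γ' = 133.4 − 62.4 = 71.00 pcf. h₂ = H − d_w = 11.8 ft.
σ'_h: at surface K_a·q = 267.7; at WT K_a(q+γd_w) = 718.8; at base K_a(q+γd_w+γ'h₂) = 980.5 psf.
P₁ = ½(267.7+718.8)×14.5 = 7152; P₂ = ½(718.8+980.5)×11.8 = 10030; P_w = ½γ_w h₂² = 4344.
Total = 7152+10030+4344 = 21520 lb/ft.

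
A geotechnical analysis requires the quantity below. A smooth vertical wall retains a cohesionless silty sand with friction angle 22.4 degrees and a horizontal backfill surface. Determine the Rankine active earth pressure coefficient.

0.448

K_a = tan²(45° − φ/2) = tan²(33.80°) = 0.4482.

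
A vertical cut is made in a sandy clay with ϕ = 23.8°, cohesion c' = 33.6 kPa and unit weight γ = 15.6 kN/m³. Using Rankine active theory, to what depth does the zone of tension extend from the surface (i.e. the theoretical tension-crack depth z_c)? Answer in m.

K_a = tan²(45° − 23.8°/2) = 0.4250; √K_a = 0.6519.
The active pressure is zero where K_a γ z = 2c√K_a, so z_c = 2c/(γ√K_a) = 2×33.6/(15.6×0.6519) = 6.608 m.

6.61 m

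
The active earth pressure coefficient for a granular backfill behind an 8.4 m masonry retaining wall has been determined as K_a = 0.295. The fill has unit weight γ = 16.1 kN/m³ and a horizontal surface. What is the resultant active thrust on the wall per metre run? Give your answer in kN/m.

168 kN/m

P = ½ K_a γ H² = 0.5 × 0.295 × 16.1 × 8.4² = 167.6 kN/m.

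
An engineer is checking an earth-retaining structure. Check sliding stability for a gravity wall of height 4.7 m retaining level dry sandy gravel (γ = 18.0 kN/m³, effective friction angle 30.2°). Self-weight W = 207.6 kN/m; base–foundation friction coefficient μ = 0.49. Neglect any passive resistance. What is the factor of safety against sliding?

1.55

K_a = tan²(45° − 30.2°/2) = 0.3307.
P_a = ½K_aγH² = 0.5×0.3307×18.0×4.7² = 65.74 kN/m, acting at H/3 = 1.567 m above the base.
FS_sliding = μW / P_a = 0.49×207.6 / 65.74 = 1.547.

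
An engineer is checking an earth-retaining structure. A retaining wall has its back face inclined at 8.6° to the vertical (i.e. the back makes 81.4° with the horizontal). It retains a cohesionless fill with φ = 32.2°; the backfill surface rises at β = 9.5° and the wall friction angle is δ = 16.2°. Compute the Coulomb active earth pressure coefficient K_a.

K_a = sin²(α+φ) / [sin²α · sin(α−δ) · (1 + √{sin(φ+δ)sin(φ−β) / (sin(α−δ)sin(α+β))})²].
With α = 81.4°, φ = 32.2°, δ = 16.2°, β = 9.5°: K_a = 0.3869.

0.387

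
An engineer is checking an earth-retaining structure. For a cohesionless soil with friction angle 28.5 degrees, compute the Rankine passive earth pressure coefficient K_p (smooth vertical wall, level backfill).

K_p = (1 + sin φ)/(1 − sin φ) = tan²(45° + 28.5°/2) = 2.825.

2.83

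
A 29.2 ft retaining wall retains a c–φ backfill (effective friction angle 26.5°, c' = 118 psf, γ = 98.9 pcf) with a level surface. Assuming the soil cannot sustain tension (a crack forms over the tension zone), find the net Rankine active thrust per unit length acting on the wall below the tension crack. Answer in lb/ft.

12200 lb/ft

K_a = 0.3829; √K_a = 0.6188.
Tension-crack depth z_c = 2c/(γ√K_a) = 2×118/(98.9×0.6188) = 3.856 ft.
σ_a at base = K_a γ H − 2c√K_a = 0.3829×98.9×29.2 − 2×118×0.6188 = 959.8 psf.
P_a = ½ × 959.8 × (H − z_c) = 0.5×959.8×25.34 = 12160 lb/ft.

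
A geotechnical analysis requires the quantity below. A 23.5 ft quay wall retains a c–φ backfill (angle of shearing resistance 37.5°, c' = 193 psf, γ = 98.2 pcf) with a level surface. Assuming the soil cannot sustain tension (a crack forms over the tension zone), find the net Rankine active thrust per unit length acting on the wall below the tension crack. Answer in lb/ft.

K_a = 0.2432; √K_a = 0.4931.
Tension-crack depth z_c = 2c/(γ√K_a) = 2×193/(98.2×0.4931) = 7.971 ft.
σ_a at base = K_a γ H − 2c√K_a = 0.2432×98.2×23.5 − 2×193×0.4931 = 370.9 psf.
P_a = ½ × 370.9 × (H − z_c) = 0.5×370.9×15.53 = 2880 lb/ft.

2880 lb/ft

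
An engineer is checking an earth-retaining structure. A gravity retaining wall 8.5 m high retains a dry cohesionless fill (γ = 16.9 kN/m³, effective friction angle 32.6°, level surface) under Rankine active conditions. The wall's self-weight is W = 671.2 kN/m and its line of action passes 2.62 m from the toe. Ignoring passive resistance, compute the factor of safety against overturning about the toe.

3.39

K_a = tan²(45° − 32.6°/2) = 0.2997.
P_a = ½K_aγH² = 0.5×0.2997×16.9×8.5² = 183.0 kN/m, acting at H/3 = 2.833 m above the base.
Overturning moment M_o = P_a × H/3 = 183.0 × 2.833 = 518.5.
Resisting moment M_r = W × 2.62 = 671.2 × 2.62 = 1759.
FS_overturning = M_r/M_o = 1759/518.5 = 3.392.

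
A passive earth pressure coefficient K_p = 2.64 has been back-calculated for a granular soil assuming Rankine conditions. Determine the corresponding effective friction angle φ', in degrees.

26.8°

K_p = (1+sin φ)/(1−sin φ) ⇒ sin φ = (K_p − 1)/(K_p + 1) = 0.4505.
φ = arcsin(0.4505) = 26.78°.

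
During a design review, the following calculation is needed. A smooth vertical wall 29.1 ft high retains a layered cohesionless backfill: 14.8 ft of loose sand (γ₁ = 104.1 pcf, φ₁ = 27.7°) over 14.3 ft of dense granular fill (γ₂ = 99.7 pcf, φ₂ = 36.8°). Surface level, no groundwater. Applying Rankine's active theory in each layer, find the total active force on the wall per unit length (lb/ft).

K_a1 = tan²(45°−27.7°/2) = 0.3653; K_a2 = tan²(45°−36.8°/2) = 0.2508.
Layer 1: σ at base = K_a1 γ₁ h₁ = 562.9 psf; P₁ = ½×562.9×14.8 = 4165.
Layer 2: σ_v at top = γ₁h₁ = 1541; σ_h top = K_a2×1541 = 386.3; σ_h base = K_a2×(1541+99.7×14.3) = 743.9.
P₂ = ½(386.3+743.9)×14.3 = 8081. Total P_a = 4165+8081 = 12250 lb/ft.

12200 lb/ft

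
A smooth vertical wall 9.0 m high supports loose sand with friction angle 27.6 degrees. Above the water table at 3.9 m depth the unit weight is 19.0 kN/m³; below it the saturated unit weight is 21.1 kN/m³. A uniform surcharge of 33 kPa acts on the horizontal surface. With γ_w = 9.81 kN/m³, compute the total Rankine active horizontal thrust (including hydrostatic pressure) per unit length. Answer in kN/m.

482 kN/m

K_a = tan²(45° − φ/2) = 0.3668.
γ' = 21.1 − 9.81 = 11.29 kN/m³. h₂ = H − d_w = 5.1 m.
σ'_h: at surface K_a·q = 12.10; at WT K_a(q+γd_w) = 39.28; at base K_a(q+γd_w+γ'h₂) = 60.40 kPa.
P₁ = ½(12.10+39.28)×3.9 = 100.2; P₂ = ½(39.28+60.40)×5.1 = 254.2; P_w = ½γ_w h₂² = 127.6.
Total = 100.2+254.2+127.6 = 482.0 kN/m.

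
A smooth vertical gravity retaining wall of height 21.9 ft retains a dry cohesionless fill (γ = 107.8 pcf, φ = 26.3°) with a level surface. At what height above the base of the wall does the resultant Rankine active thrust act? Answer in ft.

K_a = 0.3859.
The pressure distribution is triangular, so the resultant acts at H/3 above the base = 21.9/3 = 7.300 ft.

7.30 ft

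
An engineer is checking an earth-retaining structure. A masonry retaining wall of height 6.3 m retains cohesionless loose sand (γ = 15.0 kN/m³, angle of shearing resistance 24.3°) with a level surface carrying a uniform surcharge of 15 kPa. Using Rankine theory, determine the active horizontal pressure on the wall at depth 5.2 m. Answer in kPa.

K_a = (1 − sin φ)/(1 + sin φ) = 0.4169.
σ_v = γz + q = 15.0 × 5.2 + 15 = 93.00 kPa.
σ_h = K_a σ_v = 0.4169 × 93.00 = 38.77 kPa.

38.8 kPa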